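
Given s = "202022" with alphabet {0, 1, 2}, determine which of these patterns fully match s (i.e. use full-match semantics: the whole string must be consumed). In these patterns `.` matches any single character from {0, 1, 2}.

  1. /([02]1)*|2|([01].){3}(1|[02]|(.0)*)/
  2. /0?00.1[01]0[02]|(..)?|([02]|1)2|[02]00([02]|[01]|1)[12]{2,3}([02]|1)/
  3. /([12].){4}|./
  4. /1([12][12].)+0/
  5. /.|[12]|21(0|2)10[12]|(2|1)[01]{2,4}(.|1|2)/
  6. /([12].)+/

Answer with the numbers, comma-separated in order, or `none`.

6

1 → no match
2 → no match
3 → no match
4 → no match — must start with "1"
5 → no match
6 → match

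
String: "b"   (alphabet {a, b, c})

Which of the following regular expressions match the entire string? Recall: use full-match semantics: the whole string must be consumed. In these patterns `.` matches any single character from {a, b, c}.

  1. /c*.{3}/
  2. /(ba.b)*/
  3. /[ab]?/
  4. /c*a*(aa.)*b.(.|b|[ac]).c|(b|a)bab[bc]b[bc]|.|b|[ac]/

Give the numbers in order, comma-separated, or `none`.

3, 4

1 → no match
2 → no match
3 → match
4 → match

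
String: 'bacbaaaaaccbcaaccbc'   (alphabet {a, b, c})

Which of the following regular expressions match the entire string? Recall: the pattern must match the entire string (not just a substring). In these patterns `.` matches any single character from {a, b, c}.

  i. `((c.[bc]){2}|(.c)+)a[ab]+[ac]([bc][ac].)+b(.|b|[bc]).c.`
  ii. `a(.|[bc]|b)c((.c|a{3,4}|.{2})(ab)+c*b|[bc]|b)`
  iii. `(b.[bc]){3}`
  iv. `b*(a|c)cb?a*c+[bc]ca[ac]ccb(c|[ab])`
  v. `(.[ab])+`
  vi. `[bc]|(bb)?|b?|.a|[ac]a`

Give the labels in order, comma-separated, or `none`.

i → no match
ii → no match — must start with 'a'
iii → no match
iv → match
v → no match
vi → no match

iv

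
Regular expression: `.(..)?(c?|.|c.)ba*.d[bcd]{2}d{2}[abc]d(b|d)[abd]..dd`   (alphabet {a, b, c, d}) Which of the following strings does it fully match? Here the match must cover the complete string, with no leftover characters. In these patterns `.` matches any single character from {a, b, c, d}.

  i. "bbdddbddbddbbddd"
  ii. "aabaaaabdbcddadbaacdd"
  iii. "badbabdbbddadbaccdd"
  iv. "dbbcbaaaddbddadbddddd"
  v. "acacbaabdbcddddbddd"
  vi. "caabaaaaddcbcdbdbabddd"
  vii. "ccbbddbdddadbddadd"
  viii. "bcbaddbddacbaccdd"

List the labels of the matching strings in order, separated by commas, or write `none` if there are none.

i, ii, iii, iv, vii

i → match
ii → match
iii → match
iv → match
v → no match
vi → no match
vii → match
viii → no match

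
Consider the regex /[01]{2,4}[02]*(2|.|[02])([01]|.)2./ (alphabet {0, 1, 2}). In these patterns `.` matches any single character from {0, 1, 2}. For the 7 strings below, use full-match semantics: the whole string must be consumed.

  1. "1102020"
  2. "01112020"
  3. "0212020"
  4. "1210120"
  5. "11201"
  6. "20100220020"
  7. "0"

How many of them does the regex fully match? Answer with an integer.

2

1 → match
2 → match
3 → no match
4 → no match
5 → no match
6 → no match
7 → no match
Total matched: 2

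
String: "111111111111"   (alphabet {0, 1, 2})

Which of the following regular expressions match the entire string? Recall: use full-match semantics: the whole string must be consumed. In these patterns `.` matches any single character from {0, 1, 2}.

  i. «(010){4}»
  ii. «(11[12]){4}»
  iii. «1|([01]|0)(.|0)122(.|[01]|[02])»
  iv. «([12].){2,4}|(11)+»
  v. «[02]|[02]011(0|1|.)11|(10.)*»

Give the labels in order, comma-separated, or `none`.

ii, iv

i → no match — must start with "010"
ii → match
iii → no match
iv → match
v → no match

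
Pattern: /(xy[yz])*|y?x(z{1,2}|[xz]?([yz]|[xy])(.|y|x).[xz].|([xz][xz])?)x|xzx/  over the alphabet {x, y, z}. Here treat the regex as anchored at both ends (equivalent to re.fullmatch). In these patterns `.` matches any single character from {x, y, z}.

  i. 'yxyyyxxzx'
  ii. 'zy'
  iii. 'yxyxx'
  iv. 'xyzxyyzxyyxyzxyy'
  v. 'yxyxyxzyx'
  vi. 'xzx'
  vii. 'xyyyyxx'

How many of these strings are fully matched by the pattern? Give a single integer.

i. 'yxyyyxxzx' → no match
ii. 'zy' → no match
iii. 'yxyxx' → no match
iv → no match
v. 'yxyxyxzyx' → no match
vi. 'xzx' → match
vii. 'xyyyyxx' → no match
Total matched: 1

1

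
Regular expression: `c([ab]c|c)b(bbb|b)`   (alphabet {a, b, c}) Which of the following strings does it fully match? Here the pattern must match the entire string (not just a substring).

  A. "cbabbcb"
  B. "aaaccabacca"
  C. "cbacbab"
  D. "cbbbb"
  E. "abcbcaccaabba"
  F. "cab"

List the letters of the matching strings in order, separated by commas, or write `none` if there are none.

A → no match
B → no match — must start with "c"
C → no match
D → no match
E → no match — must start with "c"
F → no match

none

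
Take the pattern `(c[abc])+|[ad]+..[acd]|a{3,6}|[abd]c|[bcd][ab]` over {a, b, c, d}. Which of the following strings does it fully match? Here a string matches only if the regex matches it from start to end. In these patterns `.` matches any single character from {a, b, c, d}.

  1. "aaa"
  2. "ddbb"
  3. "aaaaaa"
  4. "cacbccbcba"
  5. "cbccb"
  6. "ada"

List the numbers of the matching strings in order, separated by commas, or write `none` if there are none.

1, 3

1 → match
2 → no match
3 → match
4 → no match
5 → no match
6 → no match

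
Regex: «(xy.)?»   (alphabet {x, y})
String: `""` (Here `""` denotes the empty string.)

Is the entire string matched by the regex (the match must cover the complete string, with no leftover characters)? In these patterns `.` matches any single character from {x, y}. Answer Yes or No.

Yes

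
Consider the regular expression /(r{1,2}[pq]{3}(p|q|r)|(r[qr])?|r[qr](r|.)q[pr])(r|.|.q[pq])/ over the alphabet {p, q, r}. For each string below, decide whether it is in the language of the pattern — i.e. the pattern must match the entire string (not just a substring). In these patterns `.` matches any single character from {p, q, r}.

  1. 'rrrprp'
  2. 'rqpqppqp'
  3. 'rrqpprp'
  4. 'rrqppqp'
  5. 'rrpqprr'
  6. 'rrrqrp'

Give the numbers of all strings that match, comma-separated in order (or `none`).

1 → no match
2 → match
3 → match
4 → match
5 → match
6 → match

2, 3, 4, 5, 6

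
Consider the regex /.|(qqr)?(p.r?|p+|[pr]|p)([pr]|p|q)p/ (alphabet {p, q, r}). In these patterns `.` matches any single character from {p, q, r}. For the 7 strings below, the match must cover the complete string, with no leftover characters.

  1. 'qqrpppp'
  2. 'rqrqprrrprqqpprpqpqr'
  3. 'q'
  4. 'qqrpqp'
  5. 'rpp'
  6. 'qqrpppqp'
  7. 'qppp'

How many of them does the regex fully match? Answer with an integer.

5

1 → match
2 → no match
3 → match
4 → match
5 → match
6 → match
7 → no match
Total matched: 5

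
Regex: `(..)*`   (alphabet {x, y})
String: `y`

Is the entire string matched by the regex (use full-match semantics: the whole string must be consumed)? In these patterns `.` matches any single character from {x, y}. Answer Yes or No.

No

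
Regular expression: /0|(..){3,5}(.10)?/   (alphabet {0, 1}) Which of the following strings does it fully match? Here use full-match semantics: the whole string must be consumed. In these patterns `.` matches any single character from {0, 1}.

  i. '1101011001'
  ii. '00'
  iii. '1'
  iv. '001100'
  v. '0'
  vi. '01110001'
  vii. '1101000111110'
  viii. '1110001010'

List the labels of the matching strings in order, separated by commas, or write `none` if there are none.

i → match
ii → no match
iii → no match
iv → match
v → match
vi → match
vii → match
viii → match

i, iv, v, vi, vii, viii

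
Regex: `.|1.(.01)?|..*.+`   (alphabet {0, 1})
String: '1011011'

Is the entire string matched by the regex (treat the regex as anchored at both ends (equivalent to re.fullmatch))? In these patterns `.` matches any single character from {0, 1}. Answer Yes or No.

Yes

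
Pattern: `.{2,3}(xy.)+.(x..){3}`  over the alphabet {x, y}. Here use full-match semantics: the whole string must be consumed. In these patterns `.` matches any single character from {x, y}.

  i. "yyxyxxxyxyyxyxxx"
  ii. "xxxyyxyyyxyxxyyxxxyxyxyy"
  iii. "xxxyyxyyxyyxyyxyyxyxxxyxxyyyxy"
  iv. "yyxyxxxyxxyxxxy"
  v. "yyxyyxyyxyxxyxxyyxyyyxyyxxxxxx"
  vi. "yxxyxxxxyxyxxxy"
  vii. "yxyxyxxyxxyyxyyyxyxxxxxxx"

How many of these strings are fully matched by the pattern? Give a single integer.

i → no match
ii → no match
iii → no match
iv → match
v → match
vi → match
vii → match
Total matched: 4

4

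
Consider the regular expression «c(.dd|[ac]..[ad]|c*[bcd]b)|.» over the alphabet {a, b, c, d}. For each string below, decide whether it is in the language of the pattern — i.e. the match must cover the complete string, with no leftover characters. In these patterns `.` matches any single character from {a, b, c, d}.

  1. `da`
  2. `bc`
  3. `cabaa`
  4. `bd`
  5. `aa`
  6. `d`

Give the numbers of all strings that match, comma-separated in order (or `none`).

3, 6

1. `da` → no match
2. `bc` → no match
3. `cabaa` → match
4. `bd` → no match
5. `aa` → no match
6. `d` → match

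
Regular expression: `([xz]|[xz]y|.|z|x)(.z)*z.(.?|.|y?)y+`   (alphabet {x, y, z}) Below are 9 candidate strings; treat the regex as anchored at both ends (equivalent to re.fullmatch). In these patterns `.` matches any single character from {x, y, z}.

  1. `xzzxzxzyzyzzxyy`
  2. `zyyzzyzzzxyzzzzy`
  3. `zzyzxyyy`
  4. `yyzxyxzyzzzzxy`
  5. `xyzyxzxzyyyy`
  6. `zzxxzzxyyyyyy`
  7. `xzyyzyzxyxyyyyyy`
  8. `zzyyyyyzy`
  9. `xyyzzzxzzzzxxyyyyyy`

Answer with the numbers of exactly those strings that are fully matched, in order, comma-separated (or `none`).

1 → match
2 → no match
3. `zzyzxyyy` → no match
4 → no match
5. `xyzyxzxzyyyy` → no match
6 → no match
7 → no match
8. `zzyyyyyzy` → no match
9 → match

1, 9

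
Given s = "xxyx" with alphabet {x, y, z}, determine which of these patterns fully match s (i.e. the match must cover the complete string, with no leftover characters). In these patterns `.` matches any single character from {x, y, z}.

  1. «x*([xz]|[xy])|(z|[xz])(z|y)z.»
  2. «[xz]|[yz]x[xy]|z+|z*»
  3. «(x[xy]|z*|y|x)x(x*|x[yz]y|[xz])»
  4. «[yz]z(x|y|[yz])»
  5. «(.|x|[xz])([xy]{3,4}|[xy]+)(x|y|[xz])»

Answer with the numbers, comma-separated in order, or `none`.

5

1 → no match
2 → no match
3 → no match
4 → no match
5 → match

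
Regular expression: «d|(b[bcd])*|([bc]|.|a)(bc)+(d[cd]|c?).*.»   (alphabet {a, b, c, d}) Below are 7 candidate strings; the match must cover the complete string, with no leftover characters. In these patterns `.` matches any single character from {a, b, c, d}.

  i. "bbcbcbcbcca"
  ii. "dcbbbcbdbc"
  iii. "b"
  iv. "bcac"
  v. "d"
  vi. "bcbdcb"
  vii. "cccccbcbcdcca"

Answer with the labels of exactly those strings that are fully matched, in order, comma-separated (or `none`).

i → match
ii → no match
iii → no match
iv → no match
v → match
vi → no match
vii → no match

i, v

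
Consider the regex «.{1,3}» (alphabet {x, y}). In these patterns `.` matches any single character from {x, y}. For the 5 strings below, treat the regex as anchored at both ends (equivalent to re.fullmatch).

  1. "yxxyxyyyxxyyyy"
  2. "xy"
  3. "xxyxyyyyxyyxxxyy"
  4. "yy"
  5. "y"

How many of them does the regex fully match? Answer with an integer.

1 → no match
2 → match
3 → no match
4 → match
5 → match
Total matched: 3

3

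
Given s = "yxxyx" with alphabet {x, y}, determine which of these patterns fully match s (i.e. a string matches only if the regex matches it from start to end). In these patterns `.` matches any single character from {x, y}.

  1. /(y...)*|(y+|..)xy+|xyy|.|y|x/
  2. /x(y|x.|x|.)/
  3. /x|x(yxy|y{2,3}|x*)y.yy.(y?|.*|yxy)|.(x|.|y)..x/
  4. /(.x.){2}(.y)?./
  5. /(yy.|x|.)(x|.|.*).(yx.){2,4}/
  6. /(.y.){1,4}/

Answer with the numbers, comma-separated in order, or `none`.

3

1 → no match
2 → no match — must start with "x"
3 → match
4 → no match
5 → no match
6 → no match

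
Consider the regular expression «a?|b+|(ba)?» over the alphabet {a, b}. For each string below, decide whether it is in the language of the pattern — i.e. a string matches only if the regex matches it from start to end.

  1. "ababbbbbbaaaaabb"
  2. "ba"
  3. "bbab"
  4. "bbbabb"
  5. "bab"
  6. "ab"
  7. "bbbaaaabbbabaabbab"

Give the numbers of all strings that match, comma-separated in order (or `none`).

2

1 → no match
2 → match
3 → no match
4 → no match
5 → no match
6 → no match
7 → no match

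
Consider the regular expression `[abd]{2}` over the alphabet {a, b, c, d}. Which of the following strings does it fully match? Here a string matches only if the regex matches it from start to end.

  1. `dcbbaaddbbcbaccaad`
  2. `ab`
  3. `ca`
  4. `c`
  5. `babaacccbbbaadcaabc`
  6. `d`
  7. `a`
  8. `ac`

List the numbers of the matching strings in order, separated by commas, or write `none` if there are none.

1 → no match
2 → match
3 → no match
4 → no match
5 → no match
6 → no match
7 → no match
8 → no match

2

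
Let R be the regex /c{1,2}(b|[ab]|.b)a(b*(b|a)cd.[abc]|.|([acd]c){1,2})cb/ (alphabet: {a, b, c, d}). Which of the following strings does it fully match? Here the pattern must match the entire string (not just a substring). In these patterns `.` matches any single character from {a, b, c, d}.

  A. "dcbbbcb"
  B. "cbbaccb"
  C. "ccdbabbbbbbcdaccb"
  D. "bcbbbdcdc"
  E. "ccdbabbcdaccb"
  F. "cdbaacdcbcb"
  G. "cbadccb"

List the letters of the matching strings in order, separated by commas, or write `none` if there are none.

B, C, E, F, G

A. "dcbbbcb" → no match — must start with "c"
B. "cbbaccb" → match
C → match
D. "bcbbbdcdc" → no match — must start with "c"
E → match
F. "cdbaacdcbcb" → match
G. "cbadccb" → match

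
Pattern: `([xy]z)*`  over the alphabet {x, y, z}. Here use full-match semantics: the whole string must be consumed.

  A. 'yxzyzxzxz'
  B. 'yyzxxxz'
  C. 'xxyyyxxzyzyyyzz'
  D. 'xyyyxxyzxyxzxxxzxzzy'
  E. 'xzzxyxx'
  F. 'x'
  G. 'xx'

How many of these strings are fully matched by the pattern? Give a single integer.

0

A. 'yxzyzxzxz' → no match
B. 'yyzxxxz' → no match
C → no match
D → no match
E. 'xzzxyxx' → no match
F. 'x' → no match
G. 'xx' → no match
Total matched: 0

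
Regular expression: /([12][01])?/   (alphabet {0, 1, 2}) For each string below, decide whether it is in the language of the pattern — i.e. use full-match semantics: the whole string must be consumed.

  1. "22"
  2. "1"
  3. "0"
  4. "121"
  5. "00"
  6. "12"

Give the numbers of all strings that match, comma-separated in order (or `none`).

none

1 → no match
2 → no match
3 → no match
4 → no match
5 → no match
6 → no match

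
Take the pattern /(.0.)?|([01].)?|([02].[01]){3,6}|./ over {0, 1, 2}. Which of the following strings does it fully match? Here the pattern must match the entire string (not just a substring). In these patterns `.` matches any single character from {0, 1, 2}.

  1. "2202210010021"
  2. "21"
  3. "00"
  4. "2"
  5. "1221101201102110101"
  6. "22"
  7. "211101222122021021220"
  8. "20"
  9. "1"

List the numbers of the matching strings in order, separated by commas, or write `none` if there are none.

1 → no match
2. "21" → no match
3. "00" → match
4. "2" → match
5 → no match
6. "22" → no match
7 → no match
8. "20" → no match
9. "1" → match

3, 4, 9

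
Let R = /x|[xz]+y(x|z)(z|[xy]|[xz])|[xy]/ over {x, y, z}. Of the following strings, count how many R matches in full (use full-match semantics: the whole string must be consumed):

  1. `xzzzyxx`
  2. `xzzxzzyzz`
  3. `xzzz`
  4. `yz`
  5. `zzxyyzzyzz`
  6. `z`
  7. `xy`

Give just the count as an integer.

1 → match
2 → match
3 → no match
4 → no match
5 → no match
6 → no match
7 → no match
Total matched: 2

2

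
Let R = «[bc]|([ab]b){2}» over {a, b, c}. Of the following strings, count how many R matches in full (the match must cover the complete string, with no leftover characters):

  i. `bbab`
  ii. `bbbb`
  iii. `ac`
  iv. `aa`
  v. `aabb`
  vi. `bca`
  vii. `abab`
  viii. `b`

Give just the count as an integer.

i → match
ii → match
iii → no match
iv → no match
v → no match
vi → no match
vii → match
viii → match
Total matched: 4

4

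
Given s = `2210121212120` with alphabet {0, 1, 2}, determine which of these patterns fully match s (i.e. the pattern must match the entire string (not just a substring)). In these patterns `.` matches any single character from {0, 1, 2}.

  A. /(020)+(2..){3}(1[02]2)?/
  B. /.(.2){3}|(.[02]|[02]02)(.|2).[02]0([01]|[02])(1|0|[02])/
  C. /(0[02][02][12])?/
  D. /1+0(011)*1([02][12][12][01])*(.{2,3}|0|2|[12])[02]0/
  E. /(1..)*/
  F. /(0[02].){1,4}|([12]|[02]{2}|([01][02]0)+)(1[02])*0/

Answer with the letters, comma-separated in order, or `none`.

A → no match — must start with `020`
B → no match
C → no match
D → no match — must start with `1`
E → no match
F → match

F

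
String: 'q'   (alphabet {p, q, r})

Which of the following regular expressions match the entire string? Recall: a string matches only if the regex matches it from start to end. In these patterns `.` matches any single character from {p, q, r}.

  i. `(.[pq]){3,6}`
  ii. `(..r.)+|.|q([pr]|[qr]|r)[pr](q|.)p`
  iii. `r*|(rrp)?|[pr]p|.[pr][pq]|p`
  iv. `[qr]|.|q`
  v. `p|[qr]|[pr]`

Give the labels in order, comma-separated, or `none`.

ii, iv, v

i → no match
ii → match
iii → no match
iv → match
v → match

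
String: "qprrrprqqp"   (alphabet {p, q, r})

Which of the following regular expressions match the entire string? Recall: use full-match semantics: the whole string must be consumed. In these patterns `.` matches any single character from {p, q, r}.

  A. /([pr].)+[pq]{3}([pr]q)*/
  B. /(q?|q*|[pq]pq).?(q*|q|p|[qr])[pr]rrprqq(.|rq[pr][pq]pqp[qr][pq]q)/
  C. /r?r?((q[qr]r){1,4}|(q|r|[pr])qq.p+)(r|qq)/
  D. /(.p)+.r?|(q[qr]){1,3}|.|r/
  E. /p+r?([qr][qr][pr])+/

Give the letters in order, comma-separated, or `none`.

B

A → no match
B → match
C → no match
D → no match
E → no match — must start with "p"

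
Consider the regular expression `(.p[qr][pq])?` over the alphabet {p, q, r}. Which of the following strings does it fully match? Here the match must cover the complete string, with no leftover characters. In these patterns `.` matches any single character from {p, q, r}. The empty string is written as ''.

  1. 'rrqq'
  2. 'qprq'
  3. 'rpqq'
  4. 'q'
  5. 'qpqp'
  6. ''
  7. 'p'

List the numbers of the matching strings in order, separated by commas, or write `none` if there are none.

1 → no match
2 → match
3 → match
4 → no match
5 → match
6 → match
7 → no match

2, 3, 5, 6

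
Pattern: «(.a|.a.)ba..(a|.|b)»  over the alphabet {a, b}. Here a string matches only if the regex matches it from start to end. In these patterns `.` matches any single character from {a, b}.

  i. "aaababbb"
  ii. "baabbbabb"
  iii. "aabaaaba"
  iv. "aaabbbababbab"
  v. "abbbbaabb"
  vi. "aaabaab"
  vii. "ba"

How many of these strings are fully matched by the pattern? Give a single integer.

i → match
ii → no match
iii → no match
iv → no match
v → no match
vi → no match
vii → no match
Total matched: 1

1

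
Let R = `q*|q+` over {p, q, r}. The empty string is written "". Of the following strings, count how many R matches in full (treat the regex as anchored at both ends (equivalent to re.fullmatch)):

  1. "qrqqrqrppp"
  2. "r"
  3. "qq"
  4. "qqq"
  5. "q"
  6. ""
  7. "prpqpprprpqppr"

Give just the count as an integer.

1 → no match
2 → no match
3 → match
4 → match
5 → match
6 → match
7 → no match
Total matched: 4

4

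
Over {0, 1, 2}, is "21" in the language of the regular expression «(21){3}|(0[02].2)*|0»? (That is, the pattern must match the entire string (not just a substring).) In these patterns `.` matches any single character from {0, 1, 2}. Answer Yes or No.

No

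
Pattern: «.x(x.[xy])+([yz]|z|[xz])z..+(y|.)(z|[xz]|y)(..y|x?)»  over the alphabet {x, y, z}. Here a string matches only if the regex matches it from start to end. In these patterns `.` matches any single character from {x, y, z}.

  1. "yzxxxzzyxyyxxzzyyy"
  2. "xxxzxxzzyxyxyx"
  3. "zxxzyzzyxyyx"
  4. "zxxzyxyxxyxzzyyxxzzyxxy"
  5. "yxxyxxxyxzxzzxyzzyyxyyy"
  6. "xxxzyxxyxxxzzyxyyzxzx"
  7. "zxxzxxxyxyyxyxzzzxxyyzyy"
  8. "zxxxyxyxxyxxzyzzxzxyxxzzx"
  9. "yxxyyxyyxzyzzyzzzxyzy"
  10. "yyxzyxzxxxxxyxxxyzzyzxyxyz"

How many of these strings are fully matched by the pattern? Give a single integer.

1 → no match
2 → match
3 → match
4 → match
5 → match
6 → match
7 → match
8 → match
9 → match
10 → no match
Total matched: 8

8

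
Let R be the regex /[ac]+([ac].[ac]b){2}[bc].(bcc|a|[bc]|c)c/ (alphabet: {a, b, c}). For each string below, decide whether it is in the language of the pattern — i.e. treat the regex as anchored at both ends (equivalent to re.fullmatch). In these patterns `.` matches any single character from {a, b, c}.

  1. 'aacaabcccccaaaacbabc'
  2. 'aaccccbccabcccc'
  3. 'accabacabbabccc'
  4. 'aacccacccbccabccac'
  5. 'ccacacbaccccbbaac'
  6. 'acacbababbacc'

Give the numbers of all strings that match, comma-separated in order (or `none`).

2, 3, 4, 6

1 → no match
2 → match
3 → match
4 → match
5 → no match
6 → match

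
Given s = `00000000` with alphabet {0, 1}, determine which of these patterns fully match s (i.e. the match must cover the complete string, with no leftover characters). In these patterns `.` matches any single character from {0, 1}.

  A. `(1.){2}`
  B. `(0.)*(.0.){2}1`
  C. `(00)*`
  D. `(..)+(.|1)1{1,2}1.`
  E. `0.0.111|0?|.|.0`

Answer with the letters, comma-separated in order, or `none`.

C

A → no match — must start with `1`
B → no match — must end with `1`
C → match
D → no match
E → no match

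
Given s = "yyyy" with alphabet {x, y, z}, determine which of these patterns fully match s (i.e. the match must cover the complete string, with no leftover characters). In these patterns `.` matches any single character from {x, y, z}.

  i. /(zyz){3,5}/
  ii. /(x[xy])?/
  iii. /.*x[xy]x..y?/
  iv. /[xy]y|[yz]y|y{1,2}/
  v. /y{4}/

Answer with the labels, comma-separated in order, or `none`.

i → no match — must start with "zyz"
ii → no match
iii → no match
iv → no match
v → match

v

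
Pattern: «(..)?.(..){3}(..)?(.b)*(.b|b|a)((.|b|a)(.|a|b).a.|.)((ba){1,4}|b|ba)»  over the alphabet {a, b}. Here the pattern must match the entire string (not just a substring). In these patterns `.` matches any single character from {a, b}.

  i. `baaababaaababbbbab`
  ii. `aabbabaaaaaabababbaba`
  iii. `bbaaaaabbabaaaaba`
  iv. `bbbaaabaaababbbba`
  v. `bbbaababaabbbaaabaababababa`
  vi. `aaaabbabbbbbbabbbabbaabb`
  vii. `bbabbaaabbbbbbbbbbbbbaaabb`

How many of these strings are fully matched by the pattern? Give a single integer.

7

i → match
ii → match
iii → match
iv → match
v → match
vi → match
vii → match
Total matched: 7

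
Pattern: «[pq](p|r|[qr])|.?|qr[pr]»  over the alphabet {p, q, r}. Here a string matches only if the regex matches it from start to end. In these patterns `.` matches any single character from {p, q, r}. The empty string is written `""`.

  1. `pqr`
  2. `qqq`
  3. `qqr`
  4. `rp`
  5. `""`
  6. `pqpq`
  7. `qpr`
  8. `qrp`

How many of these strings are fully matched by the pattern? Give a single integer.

2

1. `pqr` → no match
2. `qqq` → no match
3. `qqr` → no match
4. `rp` → no match
5. `""` → match
6. `pqpq` → no match
7. `qpr` → no match
8. `qrp` → match
Total matched: 2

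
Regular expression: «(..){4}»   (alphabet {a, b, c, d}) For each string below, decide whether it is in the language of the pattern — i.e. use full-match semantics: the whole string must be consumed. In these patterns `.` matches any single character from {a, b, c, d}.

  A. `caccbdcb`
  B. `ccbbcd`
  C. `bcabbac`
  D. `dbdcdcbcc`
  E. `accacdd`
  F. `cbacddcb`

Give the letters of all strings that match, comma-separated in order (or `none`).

A → match
B → no match
C → no match
D → no match
E → no match
F → match

A, F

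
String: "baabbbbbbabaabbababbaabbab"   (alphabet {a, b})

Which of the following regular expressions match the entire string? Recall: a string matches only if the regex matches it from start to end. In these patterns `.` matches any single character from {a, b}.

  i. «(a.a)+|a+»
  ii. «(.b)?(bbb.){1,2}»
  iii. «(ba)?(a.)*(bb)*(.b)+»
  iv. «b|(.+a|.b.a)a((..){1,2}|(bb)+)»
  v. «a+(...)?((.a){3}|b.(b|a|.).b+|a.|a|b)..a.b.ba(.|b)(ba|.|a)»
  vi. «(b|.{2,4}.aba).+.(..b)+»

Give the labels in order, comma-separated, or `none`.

iv, vi

i → no match — must start with "a"
ii → no match
iii → no match
iv → match
v → no match — must start with "a"
vi → match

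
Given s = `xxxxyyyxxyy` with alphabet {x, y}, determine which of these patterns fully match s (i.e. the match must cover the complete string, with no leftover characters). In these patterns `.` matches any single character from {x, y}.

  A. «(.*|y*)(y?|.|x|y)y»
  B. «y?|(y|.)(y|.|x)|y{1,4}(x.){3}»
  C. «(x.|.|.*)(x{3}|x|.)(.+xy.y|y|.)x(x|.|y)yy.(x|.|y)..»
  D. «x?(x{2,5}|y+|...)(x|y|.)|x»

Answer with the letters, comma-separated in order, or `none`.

A → match
B → no match
C → match
D → no match

A, C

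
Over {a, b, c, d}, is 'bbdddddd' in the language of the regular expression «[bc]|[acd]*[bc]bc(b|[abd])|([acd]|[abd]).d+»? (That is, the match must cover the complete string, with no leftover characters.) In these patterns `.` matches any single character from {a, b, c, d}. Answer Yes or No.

Yes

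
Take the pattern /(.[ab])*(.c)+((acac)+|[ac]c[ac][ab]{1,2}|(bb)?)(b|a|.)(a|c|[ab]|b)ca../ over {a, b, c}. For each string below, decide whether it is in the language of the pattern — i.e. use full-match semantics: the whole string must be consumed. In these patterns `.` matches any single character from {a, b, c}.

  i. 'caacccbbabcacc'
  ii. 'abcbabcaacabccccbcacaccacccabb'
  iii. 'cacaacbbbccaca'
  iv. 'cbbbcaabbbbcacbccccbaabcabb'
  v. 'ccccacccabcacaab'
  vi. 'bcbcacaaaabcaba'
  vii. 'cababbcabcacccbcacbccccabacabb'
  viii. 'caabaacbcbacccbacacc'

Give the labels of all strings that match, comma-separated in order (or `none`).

i → match
ii → no match
iii → match
iv → match
v → match
vi → match
vii → match
viii → match

i, iii, iv, v, vi, vii, viii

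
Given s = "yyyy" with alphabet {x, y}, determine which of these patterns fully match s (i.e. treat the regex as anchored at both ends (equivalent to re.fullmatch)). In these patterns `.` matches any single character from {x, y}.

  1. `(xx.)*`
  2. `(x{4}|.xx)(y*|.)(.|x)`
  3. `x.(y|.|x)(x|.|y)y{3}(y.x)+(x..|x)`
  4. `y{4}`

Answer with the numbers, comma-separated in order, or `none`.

1 → no match
2 → no match
3 → no match — must start with "x"
4 → match

4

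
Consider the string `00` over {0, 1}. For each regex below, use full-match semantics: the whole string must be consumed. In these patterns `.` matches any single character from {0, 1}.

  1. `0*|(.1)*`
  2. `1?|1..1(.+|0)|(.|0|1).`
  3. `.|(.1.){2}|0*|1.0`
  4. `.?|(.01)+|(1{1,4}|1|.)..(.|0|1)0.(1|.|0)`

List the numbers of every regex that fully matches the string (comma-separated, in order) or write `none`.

1, 2, 3

1 → match
2 → match
3 → match
4 → no match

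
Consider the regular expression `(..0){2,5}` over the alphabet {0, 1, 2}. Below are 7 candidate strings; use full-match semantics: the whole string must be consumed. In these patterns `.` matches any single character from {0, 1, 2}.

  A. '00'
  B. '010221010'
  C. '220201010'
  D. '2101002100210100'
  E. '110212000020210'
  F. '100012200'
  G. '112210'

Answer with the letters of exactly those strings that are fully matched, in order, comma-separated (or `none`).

A → no match
B → no match
C → no match
D → no match
E → no match
F → no match
G → no match

none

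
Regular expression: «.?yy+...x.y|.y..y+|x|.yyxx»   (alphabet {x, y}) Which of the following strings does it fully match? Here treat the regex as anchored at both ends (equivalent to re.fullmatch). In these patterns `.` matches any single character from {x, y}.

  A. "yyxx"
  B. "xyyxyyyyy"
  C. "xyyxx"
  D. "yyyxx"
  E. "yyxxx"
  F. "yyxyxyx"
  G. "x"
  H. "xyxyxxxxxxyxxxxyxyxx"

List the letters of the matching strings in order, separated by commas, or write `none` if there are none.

B, C, D, G

A → no match
B → match
C → match
D → match
E → no match
F → no match
G → match
H → no match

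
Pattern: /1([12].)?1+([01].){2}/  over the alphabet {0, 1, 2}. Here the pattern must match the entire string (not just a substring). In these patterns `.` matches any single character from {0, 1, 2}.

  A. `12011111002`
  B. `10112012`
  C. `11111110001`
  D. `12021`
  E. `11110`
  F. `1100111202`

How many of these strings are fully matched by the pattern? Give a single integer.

2

A → match
B → no match
C → match
D → no match
E → no match
F → no match
Total matched: 2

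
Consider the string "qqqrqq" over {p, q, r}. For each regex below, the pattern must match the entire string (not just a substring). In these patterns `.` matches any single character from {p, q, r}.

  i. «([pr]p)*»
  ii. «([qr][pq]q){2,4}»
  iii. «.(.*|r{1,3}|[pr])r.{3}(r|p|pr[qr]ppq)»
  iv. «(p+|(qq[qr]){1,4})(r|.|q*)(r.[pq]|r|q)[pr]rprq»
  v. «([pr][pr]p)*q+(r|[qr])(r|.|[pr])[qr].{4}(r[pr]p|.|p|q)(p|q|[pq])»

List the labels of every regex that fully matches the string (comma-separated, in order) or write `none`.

ii

i → no match
ii → match
iii → no match
iv → no match — must end with "rprq"
v → no match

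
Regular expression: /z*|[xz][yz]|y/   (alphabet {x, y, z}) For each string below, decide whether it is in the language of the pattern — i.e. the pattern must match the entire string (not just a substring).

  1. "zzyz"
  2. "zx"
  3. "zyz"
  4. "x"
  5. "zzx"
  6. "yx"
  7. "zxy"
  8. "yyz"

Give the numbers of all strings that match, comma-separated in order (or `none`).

1. "zzyz" → no match
2. "zx" → no match
3. "zyz" → no match
4. "x" → no match
5. "zzx" → no match
6. "yx" → no match
7. "zxy" → no match
8. "yyz" → no match

none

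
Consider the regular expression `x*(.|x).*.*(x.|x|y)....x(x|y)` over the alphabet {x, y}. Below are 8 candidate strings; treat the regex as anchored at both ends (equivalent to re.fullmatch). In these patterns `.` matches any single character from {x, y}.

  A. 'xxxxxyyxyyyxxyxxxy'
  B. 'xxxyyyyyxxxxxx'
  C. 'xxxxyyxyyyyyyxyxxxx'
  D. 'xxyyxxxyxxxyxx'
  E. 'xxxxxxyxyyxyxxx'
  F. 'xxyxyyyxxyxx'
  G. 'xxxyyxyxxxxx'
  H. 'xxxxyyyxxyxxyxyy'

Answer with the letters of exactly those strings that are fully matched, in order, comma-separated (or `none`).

A, B, C, D, E, F, G

A → match
B → match
C → match
D → match
E → match
F → match
G → match
H → no match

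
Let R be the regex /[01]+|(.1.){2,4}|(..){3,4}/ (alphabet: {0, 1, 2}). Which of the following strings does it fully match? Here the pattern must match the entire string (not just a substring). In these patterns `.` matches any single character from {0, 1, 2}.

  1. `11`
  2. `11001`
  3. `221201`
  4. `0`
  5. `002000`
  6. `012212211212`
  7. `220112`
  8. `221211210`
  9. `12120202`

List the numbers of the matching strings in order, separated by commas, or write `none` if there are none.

1, 2, 3, 4, 5, 6, 7, 9

1 → match
2 → match
3 → match
4 → match
5 → match
6 → match
7 → match
8 → no match
9 → match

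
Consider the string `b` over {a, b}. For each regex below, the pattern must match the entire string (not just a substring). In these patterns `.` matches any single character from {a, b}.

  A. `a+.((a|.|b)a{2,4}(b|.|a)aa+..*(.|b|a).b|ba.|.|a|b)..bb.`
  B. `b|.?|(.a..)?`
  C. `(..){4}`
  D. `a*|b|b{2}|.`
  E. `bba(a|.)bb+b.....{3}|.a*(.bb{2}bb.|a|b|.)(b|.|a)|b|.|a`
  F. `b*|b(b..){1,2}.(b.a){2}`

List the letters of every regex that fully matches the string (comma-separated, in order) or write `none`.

B, D, E, F

A → no match — must start with `a`
B → match
C → no match
D → match
E → match
F → match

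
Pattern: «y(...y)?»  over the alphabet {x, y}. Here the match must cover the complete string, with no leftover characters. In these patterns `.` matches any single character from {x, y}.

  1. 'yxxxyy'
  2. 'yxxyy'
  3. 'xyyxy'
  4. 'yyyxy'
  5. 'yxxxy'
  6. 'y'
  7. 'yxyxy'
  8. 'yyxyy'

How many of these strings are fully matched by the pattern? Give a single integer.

1 → no match
2 → match
3 → no match — must start with 'y'
4 → match
5 → match
6 → match
7 → match
8 → match
Total matched: 6

6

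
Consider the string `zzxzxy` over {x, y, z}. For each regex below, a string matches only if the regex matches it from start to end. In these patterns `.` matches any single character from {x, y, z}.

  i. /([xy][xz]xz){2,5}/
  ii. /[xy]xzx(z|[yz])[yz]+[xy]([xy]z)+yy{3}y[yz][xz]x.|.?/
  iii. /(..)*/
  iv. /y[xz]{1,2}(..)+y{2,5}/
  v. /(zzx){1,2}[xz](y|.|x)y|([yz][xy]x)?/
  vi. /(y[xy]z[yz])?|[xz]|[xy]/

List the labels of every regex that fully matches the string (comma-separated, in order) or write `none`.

i → no match — must end with `xz`
ii → no match
iii → match
iv → no match — must start with `y`
v → match
vi → no match

iii, v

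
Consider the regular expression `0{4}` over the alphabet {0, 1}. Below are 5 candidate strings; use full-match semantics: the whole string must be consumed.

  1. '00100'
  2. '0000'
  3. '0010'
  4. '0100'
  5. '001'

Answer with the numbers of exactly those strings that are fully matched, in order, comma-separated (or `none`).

2

1 → no match
2 → match
3 → no match
4 → no match
5 → no match — must end with '0'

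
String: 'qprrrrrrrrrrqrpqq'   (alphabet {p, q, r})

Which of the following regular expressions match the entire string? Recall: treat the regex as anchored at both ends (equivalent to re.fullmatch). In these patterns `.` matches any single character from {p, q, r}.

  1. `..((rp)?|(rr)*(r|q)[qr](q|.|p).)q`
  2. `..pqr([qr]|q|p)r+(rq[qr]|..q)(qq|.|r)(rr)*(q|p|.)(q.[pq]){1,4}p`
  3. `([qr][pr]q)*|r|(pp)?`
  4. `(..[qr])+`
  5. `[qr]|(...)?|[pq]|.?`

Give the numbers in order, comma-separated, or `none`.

1

1 → match
2 → no match — must end with 'p'
3 → no match
4 → no match
5 → no match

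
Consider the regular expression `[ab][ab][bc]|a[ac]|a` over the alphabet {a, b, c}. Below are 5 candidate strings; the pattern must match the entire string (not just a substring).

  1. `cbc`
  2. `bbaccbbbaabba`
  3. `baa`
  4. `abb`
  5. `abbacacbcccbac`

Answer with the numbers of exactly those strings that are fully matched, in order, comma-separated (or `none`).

4

1 → no match
2 → no match
3 → no match
4 → match
5 → no match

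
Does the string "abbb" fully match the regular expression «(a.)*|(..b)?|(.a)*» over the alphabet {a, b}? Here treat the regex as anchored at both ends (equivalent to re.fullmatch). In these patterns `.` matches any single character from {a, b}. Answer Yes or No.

No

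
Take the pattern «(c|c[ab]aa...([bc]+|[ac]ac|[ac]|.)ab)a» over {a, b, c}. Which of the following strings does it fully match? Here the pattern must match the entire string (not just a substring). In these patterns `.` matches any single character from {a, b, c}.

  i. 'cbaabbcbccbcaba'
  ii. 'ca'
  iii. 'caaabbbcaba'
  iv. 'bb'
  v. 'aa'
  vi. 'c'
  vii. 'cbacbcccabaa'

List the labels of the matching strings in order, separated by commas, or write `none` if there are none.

i, ii, iii

i → match
ii → match
iii → match
iv → no match — must start with 'c'
v → no match — must start with 'c'
vi → no match — must end with 'a'
vii → no match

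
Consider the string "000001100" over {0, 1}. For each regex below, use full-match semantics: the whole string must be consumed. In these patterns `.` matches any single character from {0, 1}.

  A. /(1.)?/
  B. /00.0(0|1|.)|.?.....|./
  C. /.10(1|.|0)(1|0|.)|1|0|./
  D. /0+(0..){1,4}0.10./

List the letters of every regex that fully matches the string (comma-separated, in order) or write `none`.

A → no match
B → no match
C → no match
D → match

D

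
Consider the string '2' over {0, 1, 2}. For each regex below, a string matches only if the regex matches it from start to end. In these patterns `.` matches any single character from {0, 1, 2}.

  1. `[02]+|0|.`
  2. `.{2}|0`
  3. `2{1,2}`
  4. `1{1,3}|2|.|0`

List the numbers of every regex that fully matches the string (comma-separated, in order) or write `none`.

1, 3, 4

1 → match
2 → no match
3 → match
4 → match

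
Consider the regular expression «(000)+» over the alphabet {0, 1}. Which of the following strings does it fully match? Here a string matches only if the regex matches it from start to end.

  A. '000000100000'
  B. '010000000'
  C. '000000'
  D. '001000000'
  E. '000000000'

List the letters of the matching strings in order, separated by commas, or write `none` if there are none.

C, E

A → no match
B → no match — must start with '000'
C → match
D → no match — must start with '000'
E → match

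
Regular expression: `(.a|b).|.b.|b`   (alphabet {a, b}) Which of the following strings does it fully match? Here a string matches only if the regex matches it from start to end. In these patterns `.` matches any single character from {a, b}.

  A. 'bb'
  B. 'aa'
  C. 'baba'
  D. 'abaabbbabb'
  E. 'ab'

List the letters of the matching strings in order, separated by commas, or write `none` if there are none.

A

A. 'bb' → match
B. 'aa' → no match
C. 'baba' → no match
D. 'abaabbbabb' → no match
E. 'ab' → no match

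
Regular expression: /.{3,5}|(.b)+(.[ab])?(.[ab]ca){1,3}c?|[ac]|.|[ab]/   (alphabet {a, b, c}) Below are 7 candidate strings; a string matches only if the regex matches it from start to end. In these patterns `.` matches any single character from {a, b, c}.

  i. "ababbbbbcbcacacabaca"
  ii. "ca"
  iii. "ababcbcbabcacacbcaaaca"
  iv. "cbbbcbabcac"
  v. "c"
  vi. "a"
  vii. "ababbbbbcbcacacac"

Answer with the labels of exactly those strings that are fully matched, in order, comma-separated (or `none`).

i → match
ii → no match
iii → match
iv → match
v → match
vi → match
vii → match

i, iii, iv, v, vi, vii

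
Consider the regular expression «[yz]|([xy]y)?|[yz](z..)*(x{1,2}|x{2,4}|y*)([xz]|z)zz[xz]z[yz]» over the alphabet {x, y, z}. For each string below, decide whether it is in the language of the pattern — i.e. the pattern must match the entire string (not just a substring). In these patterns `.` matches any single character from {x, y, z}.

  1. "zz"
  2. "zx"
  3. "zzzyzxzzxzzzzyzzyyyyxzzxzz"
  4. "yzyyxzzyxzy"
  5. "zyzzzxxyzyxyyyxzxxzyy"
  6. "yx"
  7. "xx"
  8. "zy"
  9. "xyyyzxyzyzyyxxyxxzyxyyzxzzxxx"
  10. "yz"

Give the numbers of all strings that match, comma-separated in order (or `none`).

none

1 → no match
2 → no match
3 → no match
4 → no match
5 → no match
6 → no match
7 → no match
8 → no match
9 → no match
10 → no match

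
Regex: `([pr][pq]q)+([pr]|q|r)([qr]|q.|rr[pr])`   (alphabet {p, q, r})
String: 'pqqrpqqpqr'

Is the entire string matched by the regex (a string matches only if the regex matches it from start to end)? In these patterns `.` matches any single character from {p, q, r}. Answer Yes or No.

No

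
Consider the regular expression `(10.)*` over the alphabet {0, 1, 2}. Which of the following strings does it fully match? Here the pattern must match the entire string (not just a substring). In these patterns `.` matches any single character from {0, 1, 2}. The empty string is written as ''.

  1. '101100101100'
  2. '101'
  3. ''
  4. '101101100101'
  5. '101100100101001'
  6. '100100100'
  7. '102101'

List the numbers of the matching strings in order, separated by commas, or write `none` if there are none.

1 → match
2 → match
3 → match
4 → match
5 → no match
6 → match
7 → match

1, 2, 3, 4, 6, 7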